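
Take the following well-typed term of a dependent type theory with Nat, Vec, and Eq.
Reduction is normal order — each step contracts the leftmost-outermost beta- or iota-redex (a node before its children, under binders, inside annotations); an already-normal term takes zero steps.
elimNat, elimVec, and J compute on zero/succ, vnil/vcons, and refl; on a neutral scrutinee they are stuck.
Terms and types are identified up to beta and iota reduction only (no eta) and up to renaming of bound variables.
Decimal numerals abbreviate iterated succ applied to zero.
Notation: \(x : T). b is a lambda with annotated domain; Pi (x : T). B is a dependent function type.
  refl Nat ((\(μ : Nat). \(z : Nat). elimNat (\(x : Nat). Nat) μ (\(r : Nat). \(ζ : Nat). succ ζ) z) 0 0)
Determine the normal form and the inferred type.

resulting normal form:
  refl Nat 0
type:
  Eq Nat 0 0
observation: 3 normal-order steps separate the term from its normal form.


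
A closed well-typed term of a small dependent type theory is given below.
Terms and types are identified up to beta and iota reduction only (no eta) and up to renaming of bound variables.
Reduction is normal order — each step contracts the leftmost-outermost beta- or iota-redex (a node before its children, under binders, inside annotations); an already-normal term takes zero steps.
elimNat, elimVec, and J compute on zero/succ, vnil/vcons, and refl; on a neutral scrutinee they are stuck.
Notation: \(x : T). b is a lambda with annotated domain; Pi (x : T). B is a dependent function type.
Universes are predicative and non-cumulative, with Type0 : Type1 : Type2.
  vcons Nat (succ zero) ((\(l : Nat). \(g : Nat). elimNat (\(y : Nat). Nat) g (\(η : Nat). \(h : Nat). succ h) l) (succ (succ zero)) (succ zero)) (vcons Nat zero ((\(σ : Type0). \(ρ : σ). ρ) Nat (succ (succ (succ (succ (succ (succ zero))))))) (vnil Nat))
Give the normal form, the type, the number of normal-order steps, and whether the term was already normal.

resulting normal form:
  vcons Nat (succ zero) (succ (succ (succ zero))) (vcons Nat zero (succ (succ (succ (succ (succ (succ zero)))))) (vnil Nat))
inferred type:
  Vec Nat (succ (succ zero))
reduction steps (normal order): 11
already normal: no
first contracted redex: a beta-redex


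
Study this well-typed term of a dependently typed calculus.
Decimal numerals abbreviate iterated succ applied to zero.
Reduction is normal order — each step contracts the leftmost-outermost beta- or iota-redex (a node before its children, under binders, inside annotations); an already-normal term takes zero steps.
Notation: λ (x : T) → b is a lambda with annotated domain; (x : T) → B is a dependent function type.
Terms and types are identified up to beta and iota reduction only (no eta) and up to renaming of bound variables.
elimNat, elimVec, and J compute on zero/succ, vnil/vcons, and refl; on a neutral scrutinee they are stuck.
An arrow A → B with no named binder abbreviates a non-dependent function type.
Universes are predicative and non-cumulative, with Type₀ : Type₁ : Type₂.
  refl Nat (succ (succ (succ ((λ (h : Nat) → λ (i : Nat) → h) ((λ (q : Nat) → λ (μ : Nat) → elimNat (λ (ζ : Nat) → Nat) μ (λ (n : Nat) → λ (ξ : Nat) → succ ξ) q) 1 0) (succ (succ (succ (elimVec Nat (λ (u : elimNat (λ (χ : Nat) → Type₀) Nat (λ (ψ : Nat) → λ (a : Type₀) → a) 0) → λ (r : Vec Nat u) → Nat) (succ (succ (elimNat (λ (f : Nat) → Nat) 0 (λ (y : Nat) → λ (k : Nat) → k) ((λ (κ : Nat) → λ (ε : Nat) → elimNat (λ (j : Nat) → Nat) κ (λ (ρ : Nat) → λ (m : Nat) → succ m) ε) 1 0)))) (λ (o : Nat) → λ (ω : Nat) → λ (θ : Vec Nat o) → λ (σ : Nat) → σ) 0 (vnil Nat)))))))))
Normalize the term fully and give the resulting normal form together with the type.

reduced normal form:
  refl Nat 4
type:
  Eq Nat 4 4


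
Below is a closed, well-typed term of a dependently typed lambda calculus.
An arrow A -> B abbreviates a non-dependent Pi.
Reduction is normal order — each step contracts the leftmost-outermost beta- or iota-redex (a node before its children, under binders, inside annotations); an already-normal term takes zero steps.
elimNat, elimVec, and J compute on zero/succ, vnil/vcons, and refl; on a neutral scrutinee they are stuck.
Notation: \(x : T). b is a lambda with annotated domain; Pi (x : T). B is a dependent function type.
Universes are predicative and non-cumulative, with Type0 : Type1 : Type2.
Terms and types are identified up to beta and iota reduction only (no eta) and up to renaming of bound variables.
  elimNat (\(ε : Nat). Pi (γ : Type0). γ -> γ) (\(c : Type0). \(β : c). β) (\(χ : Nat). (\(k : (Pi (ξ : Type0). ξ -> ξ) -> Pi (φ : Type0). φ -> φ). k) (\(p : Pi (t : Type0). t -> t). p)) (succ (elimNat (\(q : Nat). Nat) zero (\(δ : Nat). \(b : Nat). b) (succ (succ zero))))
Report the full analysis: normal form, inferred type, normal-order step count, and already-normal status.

normal form:
  \(ε : Type0). \(γ : ε). γ
inferred type:
  Pi (ε : Type0). ε -> ε
normal-order step count: 13
term was already normal: no
first contracted redex: an elimNat iota-redex


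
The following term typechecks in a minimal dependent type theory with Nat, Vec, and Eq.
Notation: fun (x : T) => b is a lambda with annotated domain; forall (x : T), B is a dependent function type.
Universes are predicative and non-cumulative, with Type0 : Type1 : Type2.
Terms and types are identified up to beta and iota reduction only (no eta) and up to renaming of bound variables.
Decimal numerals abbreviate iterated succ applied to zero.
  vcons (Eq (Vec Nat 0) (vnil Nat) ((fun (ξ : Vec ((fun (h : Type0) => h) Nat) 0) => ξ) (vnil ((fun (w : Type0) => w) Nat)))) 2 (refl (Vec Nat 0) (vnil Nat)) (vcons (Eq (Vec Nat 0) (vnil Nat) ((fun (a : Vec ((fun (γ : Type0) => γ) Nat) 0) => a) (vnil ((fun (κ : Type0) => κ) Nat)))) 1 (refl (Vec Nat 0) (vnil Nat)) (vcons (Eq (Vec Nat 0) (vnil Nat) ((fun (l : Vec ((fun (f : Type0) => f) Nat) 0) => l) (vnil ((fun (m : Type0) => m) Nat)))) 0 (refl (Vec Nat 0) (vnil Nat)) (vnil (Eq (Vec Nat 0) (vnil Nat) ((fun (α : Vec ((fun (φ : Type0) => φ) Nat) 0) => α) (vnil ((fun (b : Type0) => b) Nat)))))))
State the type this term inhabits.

type:
  Vec (Eq (Vec Nat 0) (vnil Nat) (vnil Nat)) 3


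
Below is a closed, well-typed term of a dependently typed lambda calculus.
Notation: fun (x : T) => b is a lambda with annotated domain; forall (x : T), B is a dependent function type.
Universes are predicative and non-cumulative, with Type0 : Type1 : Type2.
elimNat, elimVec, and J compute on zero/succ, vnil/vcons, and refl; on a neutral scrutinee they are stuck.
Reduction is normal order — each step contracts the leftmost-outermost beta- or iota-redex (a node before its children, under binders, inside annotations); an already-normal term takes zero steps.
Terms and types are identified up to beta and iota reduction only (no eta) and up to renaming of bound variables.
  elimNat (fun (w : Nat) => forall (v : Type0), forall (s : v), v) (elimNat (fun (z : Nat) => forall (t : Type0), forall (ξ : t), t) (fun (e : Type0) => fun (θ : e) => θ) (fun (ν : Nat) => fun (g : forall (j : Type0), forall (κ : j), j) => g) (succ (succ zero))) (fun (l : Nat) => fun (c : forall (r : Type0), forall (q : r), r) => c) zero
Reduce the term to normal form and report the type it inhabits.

resulting normal form:
  fun (w : Type0) => fun (v : w) => v
type:
  forall (w : Type0), forall (v : w), w


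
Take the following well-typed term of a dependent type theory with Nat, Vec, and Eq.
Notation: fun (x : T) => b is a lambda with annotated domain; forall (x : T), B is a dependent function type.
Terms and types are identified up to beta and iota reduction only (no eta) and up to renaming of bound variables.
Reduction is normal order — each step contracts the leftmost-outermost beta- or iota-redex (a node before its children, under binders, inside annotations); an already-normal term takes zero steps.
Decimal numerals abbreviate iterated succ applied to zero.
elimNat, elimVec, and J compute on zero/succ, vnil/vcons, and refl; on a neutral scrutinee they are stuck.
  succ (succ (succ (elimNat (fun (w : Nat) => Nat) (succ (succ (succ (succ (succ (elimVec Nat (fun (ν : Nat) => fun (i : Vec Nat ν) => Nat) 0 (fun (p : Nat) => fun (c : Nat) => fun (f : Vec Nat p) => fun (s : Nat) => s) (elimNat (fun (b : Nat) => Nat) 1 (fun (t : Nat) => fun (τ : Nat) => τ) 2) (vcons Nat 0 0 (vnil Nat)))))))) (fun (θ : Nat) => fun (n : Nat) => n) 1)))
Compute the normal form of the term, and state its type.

reduced normal form:
  8
type:
  Nat


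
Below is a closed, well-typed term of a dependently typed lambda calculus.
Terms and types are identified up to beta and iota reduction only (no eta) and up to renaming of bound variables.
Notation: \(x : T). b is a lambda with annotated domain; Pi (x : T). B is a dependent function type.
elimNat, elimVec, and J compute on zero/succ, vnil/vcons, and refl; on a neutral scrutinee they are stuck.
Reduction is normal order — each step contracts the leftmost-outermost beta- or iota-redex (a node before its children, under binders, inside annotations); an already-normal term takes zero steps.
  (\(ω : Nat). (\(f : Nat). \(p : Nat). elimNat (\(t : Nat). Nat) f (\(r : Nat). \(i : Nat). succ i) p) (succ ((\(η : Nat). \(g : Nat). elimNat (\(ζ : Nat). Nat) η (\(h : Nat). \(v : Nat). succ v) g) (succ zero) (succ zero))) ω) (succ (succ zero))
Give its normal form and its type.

normal form:
  succ (succ (succ (succ (succ zero))))
the term's type:
  Nat


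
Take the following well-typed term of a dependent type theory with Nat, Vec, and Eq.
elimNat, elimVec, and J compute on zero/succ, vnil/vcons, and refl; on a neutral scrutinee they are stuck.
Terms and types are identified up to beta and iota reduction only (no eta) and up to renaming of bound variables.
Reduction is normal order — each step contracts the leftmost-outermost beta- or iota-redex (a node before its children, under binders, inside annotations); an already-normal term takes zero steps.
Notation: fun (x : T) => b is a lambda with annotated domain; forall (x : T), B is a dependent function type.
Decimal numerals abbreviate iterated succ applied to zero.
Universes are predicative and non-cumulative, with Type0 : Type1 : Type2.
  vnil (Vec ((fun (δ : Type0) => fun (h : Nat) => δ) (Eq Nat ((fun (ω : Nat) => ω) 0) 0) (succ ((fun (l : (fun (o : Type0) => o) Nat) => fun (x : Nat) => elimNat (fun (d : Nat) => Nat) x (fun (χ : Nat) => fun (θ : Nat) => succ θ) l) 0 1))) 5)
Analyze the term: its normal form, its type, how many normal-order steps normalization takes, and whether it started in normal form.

normal form:
  vnil (Vec (Eq Nat 0 0) 5)
type:
  Vec (Vec (Eq Nat 0 0) 5) 0
normal-order step count: 3
started in normal form: no
first contracted redex: a beta-redex


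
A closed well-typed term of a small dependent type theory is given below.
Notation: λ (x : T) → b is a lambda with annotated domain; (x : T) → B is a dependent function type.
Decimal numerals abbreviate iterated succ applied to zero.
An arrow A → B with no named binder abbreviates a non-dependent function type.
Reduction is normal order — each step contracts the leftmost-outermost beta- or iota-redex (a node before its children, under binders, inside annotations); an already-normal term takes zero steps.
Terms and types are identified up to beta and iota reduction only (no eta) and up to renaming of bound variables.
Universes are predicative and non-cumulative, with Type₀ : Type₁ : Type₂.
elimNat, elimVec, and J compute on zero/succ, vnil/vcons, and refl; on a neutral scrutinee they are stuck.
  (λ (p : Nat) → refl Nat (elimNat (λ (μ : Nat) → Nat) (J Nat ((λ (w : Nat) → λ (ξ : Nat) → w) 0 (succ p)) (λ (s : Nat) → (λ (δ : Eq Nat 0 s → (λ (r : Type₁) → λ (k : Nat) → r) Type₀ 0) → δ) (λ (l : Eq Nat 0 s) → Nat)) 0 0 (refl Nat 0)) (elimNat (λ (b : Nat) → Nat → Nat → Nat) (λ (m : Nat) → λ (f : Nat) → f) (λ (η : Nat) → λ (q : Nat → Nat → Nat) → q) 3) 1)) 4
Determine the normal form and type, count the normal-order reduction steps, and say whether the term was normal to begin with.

resulting normal form:
  refl Nat 0
type:
  Eq Nat 0 0
reduction steps (normal order): 16
term was already normal: no
first contracted redex: a beta-redex


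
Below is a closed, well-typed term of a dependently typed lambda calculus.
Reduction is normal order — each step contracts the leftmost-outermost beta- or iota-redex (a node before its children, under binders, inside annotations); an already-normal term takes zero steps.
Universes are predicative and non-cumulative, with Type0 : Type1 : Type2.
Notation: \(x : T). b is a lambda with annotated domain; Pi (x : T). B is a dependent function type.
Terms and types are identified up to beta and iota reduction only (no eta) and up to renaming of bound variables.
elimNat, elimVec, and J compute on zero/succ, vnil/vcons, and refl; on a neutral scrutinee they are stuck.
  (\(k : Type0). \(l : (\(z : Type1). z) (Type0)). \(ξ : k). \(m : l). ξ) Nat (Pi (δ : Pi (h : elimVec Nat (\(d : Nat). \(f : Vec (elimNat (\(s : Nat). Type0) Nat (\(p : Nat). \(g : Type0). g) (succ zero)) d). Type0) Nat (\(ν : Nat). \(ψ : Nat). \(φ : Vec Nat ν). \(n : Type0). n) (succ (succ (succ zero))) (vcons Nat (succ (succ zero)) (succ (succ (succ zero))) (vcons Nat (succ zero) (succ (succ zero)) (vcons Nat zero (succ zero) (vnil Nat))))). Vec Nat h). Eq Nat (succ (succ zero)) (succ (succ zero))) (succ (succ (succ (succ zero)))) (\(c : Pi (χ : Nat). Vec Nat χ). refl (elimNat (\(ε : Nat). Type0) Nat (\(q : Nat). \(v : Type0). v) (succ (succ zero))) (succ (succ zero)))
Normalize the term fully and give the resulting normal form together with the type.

resulting normal form:
  succ (succ (succ (succ zero)))
type:
  Nat
observation: 4 normal-order steps separate the term from its normal form.


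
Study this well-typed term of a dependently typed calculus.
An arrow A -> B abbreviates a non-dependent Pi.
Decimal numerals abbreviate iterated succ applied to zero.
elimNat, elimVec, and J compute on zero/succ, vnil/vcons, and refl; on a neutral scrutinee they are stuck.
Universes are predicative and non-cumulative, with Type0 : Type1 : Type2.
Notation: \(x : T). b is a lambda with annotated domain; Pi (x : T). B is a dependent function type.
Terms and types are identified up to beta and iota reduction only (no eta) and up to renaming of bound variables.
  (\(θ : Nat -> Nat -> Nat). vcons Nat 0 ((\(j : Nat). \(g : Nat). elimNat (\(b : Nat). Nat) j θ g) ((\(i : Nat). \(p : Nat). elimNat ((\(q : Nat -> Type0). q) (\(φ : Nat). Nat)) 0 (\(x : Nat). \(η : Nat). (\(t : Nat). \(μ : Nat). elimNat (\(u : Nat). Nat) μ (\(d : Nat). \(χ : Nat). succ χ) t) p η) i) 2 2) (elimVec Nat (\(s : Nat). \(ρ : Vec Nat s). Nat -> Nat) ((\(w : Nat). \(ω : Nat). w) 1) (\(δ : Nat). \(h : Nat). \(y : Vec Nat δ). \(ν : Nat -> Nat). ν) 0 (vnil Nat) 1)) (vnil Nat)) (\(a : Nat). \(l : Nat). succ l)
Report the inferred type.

type:
  Vec Nat 1


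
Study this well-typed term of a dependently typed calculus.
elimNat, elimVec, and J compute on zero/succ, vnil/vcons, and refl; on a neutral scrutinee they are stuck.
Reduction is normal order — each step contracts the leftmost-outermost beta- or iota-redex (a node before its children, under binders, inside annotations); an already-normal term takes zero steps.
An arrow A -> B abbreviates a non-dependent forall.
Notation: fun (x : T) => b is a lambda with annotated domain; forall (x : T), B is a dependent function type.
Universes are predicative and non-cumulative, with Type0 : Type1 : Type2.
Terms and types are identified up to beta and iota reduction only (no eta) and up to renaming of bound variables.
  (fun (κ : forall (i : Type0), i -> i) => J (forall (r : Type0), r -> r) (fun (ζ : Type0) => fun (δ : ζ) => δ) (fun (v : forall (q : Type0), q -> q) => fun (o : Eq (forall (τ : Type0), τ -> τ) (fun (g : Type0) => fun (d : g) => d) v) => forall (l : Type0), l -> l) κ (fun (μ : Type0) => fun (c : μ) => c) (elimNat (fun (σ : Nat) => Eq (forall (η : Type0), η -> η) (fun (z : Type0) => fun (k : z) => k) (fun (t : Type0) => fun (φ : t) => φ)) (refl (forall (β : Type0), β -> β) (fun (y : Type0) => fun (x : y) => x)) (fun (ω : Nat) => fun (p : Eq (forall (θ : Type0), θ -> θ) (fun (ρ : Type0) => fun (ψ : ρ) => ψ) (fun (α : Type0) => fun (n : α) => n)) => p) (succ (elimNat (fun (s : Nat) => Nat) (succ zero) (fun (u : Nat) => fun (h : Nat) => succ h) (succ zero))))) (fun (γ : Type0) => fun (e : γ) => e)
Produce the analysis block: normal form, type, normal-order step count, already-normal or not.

reduced normal form:
  fun (κ : Type0) => fun (i : κ) => i
inferred type:
  forall (κ : Type0), κ -> κ
steps to reach normal form (normal order): 16
term was already normal: no
first contracted redex: a beta-redex


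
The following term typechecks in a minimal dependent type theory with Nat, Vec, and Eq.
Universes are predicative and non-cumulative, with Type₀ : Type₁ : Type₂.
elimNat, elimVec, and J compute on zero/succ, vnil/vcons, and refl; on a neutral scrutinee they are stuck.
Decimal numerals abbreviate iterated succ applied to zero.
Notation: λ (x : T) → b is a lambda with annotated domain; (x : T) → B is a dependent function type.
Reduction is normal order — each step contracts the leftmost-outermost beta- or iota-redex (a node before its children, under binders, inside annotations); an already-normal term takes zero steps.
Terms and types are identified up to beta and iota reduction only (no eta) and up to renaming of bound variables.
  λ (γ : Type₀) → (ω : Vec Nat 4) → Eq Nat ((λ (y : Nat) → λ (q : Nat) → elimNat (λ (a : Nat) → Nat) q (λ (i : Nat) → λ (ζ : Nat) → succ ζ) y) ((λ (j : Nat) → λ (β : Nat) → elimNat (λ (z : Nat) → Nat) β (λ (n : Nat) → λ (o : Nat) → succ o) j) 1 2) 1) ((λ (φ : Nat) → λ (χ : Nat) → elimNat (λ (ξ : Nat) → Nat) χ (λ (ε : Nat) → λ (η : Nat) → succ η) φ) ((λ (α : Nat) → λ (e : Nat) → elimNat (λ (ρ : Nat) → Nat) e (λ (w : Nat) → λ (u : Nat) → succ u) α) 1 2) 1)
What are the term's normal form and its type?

resulting normal form:
  λ (γ : Type₀) → (ω : Vec Nat 4) → Eq Nat 4 4
inferred type:
  (γ : Type₀) → Type₀


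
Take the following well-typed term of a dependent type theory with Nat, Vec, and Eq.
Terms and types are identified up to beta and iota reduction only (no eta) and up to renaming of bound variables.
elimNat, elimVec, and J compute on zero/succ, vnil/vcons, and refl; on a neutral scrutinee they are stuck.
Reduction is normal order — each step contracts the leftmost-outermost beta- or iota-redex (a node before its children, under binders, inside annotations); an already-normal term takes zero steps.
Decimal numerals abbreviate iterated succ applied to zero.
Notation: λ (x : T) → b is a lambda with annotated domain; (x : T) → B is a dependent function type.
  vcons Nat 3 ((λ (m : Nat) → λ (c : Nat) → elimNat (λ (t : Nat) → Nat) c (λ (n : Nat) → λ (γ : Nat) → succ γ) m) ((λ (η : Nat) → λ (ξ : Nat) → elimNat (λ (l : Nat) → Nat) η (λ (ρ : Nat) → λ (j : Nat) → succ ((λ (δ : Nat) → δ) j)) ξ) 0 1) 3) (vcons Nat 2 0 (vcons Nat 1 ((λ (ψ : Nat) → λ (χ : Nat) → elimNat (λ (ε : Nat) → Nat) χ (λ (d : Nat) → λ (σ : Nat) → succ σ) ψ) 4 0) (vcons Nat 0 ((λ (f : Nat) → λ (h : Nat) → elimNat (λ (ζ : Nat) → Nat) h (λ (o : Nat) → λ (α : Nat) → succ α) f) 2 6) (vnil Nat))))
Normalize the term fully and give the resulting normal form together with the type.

reduced normal form:
  vcons Nat 3 4 (vcons Nat 2 0 (vcons Nat 1 4 (vcons Nat 0 8 (vnil Nat))))
inferred type:
  Vec Nat 4
observation: 37 normal-order steps normalize the term, beginning with a beta-redex.


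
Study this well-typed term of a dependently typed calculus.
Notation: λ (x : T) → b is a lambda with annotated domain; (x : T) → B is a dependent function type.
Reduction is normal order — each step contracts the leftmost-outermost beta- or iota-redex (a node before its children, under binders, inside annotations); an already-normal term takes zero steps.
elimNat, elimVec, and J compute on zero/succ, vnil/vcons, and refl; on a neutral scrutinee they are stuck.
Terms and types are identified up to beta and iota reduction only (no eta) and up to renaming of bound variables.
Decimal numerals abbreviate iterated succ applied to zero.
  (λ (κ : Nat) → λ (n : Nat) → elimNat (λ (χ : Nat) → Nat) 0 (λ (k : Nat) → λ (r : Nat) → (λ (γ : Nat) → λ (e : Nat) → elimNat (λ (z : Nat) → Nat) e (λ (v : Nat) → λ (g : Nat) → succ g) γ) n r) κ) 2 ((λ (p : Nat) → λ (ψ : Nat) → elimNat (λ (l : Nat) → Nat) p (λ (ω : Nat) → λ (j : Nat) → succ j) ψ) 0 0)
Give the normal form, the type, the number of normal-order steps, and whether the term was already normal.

resulting normal form:
  0
the term's type:
  Nat
normal-order step count: 21
already normal: no
first contracted redex: a beta-redex


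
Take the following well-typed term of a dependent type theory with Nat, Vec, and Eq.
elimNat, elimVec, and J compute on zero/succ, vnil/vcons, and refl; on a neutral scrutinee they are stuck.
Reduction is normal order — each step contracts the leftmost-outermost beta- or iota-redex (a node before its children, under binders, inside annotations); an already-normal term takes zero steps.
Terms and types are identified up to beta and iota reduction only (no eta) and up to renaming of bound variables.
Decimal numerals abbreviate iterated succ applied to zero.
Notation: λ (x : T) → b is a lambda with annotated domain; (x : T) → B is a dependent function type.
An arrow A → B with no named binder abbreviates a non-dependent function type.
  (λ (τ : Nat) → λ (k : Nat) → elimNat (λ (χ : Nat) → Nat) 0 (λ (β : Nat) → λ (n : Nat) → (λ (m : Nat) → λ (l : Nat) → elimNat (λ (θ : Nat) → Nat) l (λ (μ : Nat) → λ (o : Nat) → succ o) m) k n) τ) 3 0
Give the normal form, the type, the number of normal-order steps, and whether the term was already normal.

normal form:
  0
inferred type:
  Nat
normal-order step count: 21
started in normal form: no
first contracted redex: a beta-redex


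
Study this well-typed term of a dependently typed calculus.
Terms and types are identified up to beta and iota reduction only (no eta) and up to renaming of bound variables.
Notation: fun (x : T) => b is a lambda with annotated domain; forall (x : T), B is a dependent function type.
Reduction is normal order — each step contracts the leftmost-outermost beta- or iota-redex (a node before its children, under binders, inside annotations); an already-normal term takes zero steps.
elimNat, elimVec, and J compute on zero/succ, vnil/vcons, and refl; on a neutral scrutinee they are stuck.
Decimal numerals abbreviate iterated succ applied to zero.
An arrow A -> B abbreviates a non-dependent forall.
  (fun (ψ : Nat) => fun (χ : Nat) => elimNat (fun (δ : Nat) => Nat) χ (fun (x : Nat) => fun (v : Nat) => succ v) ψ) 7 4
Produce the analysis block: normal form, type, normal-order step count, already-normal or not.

reduced normal form:
  11
the term's type:
  Nat
normal-order step count: 24
term was already normal: no
first redex: a beta-redex


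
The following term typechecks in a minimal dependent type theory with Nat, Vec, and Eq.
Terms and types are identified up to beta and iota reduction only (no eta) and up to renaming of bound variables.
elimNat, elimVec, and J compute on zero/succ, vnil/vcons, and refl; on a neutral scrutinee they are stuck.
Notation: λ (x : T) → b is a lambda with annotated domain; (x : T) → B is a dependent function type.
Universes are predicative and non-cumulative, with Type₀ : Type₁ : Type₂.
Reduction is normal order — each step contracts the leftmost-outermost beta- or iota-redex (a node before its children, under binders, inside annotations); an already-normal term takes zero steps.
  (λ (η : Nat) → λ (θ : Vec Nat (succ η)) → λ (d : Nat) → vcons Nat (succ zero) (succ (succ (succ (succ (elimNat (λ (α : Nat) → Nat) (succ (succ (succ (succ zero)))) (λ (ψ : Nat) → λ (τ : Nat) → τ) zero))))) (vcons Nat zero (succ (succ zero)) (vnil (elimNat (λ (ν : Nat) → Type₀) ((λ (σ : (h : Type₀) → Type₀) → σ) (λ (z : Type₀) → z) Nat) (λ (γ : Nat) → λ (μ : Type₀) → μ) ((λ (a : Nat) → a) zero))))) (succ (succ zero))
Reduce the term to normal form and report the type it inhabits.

reduced normal form:
  λ (η : Vec Nat (succ (succ (succ zero)))) → λ (θ : Nat) → vcons Nat (succ zero) (succ (succ (succ (succ (succ (succ (succ (succ zero)))))))) (vcons Nat zero (succ (succ zero)) (vnil Nat))
inferred type:
  (η : Vec Nat (succ (succ (succ zero)))) → (θ : Nat) → Vec Nat (succ (succ zero))


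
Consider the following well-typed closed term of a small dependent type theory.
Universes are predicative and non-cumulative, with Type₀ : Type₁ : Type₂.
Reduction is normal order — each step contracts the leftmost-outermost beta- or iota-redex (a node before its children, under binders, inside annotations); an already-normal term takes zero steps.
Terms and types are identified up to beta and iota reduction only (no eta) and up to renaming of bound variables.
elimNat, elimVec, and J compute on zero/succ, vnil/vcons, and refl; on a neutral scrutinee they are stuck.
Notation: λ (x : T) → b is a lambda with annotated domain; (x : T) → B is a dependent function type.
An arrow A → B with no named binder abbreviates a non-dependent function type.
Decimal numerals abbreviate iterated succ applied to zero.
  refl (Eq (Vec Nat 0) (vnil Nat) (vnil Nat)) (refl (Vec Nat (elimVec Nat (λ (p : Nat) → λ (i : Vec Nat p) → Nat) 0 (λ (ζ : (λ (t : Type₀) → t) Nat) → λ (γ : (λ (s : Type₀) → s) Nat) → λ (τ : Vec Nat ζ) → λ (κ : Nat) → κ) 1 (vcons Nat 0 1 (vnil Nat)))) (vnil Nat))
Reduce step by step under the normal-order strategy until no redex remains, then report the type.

normal-order reduction:
  refl (Eq (Vec Nat 0) (vnil Nat) (vnil Nat)) (refl (Vec Nat (elimVec Nat (λ (p : Nat) → λ (i : Vec Nat p) → Nat) 0 (λ (ζ : (λ (t : Type₀) → t) Nat) → λ (γ : (λ (s : Type₀) → s) Nat) → λ (τ : Vec Nat ζ) → λ (κ : Nat) → κ) 1 (vcons Nat 0 1 (vnil Nat)))) (vnil Nat))
  ~> refl (Eq (Vec Nat 0) (vnil Nat) (vnil Nat)) (refl (Vec Nat ((λ (p : (λ (i : Type₀) → i) Nat) → λ (ζ : (λ (t : Type₀) → t) Nat) → λ (γ : Vec Nat p) → λ (s : Nat) → s) 0 1 (vnil Nat) (elimVec Nat (λ (τ : Nat) → λ (κ : Vec Nat τ) → Nat) 0 (λ (v : (λ (θ : Type₀) → θ) Nat) → λ (q : (λ (μ : Type₀) → μ) Nat) → λ (α : Vec Nat v) → λ (ξ : Nat) → ξ) 0 (vnil Nat)))) (vnil Nat))
  ~> refl (Eq (Vec Nat 0) (vnil Nat) (vnil Nat)) (refl (Vec Nat ((λ (p : (λ (i : Type₀) → i) Nat) → λ (ζ : Vec Nat 0) → λ (t : Nat) → t) 1 (vnil Nat) (elimVec Nat (λ (γ : Nat) → λ (s : Vec Nat γ) → Nat) 0 (λ (τ : (λ (κ : Type₀) → κ) Nat) → λ (v : (λ (θ : Type₀) → θ) Nat) → λ (q : Vec Nat τ) → λ (μ : Nat) → μ) 0 (vnil Nat)))) (vnil Nat))
  ~> refl (Eq (Vec Nat 0) (vnil Nat) (vnil Nat)) (refl (Vec Nat ((λ (p : Vec Nat 0) → λ (i : Nat) → i) (vnil Nat) (elimVec Nat (λ (ζ : Nat) → λ (t : Vec Nat ζ) → Nat) 0 (λ (γ : (λ (s : Type₀) → s) Nat) → λ (τ : (λ (κ : Type₀) → κ) Nat) → λ (v : Vec Nat γ) → λ (θ : Nat) → θ) 0 (vnil Nat)))) (vnil Nat))
  ~> refl (Eq (Vec Nat 0) (vnil Nat) (vnil Nat)) (refl (Vec Nat ((λ (p : Nat) → p) (elimVec Nat (λ (i : Nat) → λ (ζ : Vec Nat i) → Nat) 0 (λ (t : (λ (γ : Type₀) → γ) Nat) → λ (s : (λ (τ : Type₀) → τ) Nat) → λ (κ : Vec Nat t) → λ (v : Nat) → v) 0 (vnil Nat)))) (vnil Nat))
  ~> refl (Eq (Vec Nat 0) (vnil Nat) (vnil Nat)) (refl (Vec Nat (elimVec Nat (λ (p : Nat) → λ (i : Vec Nat p) → Nat) 0 (λ (ζ : (λ (t : Type₀) → t) Nat) → λ (γ : (λ (s : Type₀) → s) Nat) → λ (τ : Vec Nat ζ) → λ (κ : Nat) → κ) 0 (vnil Nat))) (vnil Nat))
  ~> refl (Eq (Vec Nat 0) (vnil Nat) (vnil Nat)) (refl (Vec Nat 0) (vnil Nat))
inferred type:
  Eq (Eq (Vec Nat 0) (vnil Nat) (vnil Nat)) (refl (Vec Nat 0) (vnil Nat)) (refl (Vec Nat 0) (vnil Nat))


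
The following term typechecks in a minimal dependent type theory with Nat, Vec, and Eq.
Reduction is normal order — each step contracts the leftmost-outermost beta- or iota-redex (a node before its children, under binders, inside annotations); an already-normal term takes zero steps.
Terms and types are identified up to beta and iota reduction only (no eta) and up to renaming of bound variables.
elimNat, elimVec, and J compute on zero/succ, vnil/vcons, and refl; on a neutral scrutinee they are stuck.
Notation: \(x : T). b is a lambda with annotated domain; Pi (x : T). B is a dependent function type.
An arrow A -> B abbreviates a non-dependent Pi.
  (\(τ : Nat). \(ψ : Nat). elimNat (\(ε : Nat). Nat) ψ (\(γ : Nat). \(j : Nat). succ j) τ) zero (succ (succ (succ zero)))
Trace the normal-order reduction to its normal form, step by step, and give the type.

reduction (normal order):
  (\(τ : Nat). \(ψ : Nat). elimNat (\(ε : Nat). Nat) ψ (\(γ : Nat). \(j : Nat). succ j) τ) zero (succ (succ (succ zero)))
  ~> (\(τ : Nat). elimNat (\(ψ : Nat). Nat) τ (\(ε : Nat). \(γ : Nat). succ γ) zero) (succ (succ (succ zero)))
  ~> elimNat (\(τ : Nat). Nat) (succ (succ (succ zero))) (\(ψ : Nat). \(ε : Nat). succ ε) zero
  ~> succ (succ (succ zero))
type:
  Nat


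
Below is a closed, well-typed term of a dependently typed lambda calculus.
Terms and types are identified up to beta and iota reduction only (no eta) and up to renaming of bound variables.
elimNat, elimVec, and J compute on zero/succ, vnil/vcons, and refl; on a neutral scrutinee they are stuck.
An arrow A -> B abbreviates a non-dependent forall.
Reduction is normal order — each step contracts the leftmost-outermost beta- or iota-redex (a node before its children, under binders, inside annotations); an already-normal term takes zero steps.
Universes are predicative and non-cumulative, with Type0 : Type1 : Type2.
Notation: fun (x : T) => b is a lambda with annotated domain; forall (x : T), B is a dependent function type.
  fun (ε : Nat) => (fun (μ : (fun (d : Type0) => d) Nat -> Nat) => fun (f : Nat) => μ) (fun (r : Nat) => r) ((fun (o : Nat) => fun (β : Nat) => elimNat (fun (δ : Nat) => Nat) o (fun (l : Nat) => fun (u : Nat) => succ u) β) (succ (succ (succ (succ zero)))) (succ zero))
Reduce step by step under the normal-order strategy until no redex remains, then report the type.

reduction (normal order):
  fun (ε : Nat) => (fun (μ : (fun (d : Type0) => d) Nat -> Nat) => fun (f : Nat) => μ) (fun (r : Nat) => r) ((fun (o : Nat) => fun (β : Nat) => elimNat (fun (δ : Nat) => Nat) o (fun (l : Nat) => fun (u : Nat) => succ u) β) (succ (succ (succ (succ zero)))) (succ zero))
  ~> fun (ε : Nat) => (fun (μ : Nat) => fun (d : Nat) => d) ((fun (f : Nat) => fun (r : Nat) => elimNat (fun (o : Nat) => Nat) f (fun (β : Nat) => fun (δ : Nat) => succ δ) r) (succ (succ (succ (succ zero)))) (succ zero))
  ~> fun (ε : Nat) => fun (μ : Nat) => μ
inferred type:
  Nat -> Nat -> Nat


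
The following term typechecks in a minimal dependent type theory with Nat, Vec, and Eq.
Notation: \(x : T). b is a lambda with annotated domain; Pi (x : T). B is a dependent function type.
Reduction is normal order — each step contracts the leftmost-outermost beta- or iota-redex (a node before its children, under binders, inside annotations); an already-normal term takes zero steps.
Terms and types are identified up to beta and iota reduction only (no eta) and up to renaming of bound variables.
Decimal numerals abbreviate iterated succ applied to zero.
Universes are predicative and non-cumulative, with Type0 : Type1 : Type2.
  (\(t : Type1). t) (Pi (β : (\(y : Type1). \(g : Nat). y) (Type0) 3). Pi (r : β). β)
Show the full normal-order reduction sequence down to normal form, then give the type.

reduction (normal order):
  (\(t : Type1). t) (Pi (β : (\(y : Type1). \(g : Nat). y) (Type0) 3). Pi (r : β). β)
  ~> Pi (t : (\(β : Type1). \(y : Nat). β) (Type0) 3). Pi (g : t). t
  ~> Pi (t : (\(β : Nat). Type0) 3). Pi (y : t). t
  ~> Pi (t : Type0). Pi (β : t). t
the term's type:
  Type1


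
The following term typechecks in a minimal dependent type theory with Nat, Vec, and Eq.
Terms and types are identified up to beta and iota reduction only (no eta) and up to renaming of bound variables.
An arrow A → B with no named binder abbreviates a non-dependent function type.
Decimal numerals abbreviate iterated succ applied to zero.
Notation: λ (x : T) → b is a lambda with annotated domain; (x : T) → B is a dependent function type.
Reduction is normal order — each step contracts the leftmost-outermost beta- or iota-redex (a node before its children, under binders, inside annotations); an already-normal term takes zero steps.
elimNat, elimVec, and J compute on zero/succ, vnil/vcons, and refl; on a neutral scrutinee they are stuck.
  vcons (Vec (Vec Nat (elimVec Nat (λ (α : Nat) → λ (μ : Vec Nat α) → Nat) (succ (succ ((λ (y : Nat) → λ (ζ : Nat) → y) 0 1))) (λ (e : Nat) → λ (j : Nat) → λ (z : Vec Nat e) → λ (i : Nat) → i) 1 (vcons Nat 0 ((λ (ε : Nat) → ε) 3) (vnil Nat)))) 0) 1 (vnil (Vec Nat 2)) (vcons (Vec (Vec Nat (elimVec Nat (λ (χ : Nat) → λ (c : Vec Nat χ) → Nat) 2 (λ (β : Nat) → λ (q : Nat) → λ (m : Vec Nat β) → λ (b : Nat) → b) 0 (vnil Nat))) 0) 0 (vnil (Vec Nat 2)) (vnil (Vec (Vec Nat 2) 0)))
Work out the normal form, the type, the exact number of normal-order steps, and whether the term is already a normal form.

resulting normal form:
  vcons (Vec (Vec Nat 2) 0) 1 (vnil (Vec Nat 2)) (vcons (Vec (Vec Nat 2) 0) 0 (vnil (Vec Nat 2)) (vnil (Vec (Vec Nat 2) 0)))
the term's type:
  Vec (Vec (Vec Nat 2) 0) 2
normal-order step count: 9
started in normal form: no
first contracted redex: an elimVec iota-redex


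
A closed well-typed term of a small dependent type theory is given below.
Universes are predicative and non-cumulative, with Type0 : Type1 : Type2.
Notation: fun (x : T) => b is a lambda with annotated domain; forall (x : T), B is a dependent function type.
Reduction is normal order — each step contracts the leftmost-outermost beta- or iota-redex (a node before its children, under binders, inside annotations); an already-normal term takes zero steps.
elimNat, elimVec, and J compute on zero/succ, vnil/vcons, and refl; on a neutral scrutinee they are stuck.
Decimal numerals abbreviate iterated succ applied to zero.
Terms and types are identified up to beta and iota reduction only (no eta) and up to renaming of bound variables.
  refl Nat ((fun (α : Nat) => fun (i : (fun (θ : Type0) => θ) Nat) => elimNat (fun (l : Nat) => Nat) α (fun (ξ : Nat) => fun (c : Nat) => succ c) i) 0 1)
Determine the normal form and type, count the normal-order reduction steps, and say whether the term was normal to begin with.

reduced normal form:
  refl Nat 1
inferred type:
  Eq Nat 1 1
normal-order step count: 6
started in normal form: no
first contracted redex: a beta-redex


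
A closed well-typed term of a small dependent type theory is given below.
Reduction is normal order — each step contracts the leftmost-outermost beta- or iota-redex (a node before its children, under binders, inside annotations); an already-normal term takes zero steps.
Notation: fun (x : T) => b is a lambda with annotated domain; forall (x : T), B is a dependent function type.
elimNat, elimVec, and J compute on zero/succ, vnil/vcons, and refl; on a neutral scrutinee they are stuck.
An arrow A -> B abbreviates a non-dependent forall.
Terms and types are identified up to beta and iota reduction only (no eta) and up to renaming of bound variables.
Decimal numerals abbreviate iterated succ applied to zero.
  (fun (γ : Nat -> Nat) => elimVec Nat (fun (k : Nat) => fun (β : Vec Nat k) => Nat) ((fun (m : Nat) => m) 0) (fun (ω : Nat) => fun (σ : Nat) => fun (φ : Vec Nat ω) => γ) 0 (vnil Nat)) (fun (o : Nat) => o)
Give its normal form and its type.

reduced normal form:
  0
type:
  Nat
observation: the leftmost-outermost redex is a beta-redex, and normalization takes 3 steps.


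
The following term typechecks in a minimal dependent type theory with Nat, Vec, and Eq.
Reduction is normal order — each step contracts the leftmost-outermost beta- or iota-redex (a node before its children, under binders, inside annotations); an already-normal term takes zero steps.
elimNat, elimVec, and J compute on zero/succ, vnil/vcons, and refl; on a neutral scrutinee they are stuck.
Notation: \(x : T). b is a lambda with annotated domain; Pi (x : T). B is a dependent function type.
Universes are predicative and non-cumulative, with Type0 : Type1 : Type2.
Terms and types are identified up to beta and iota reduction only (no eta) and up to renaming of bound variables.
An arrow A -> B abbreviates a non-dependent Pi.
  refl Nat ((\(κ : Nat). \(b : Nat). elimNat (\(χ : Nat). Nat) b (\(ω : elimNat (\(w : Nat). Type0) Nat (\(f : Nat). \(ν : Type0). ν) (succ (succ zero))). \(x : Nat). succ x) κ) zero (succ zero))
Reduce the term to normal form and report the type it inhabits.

normal form:
  refl Nat (succ zero)
the term's type:
  Eq Nat (succ zero) (succ zero)
observation: the leftmost-outermost redex is a beta-redex, and normalization takes 3 steps.


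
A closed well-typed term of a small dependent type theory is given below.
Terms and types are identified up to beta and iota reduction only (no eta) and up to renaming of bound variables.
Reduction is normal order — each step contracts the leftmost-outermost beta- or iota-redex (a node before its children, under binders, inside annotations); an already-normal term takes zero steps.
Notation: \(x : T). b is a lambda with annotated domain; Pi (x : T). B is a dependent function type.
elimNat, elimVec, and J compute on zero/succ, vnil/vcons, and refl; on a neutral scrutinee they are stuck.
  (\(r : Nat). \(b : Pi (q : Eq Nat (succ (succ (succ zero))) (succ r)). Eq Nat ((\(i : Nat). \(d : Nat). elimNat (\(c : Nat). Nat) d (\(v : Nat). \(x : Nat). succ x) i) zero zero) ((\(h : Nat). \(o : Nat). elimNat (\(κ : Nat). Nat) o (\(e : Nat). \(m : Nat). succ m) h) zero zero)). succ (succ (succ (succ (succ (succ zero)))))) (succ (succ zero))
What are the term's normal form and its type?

normal form:
  \(r : Pi (b : Eq Nat (succ (succ (succ zero))) (succ (succ (succ zero)))). Eq Nat zero zero). succ (succ (succ (succ (succ (succ zero)))))
type:
  Pi (r : Pi (b : Eq Nat (succ (succ (succ zero))) (succ (succ (succ zero)))). Eq Nat zero zero). Nat
observation: reduction starts at a beta-redex, and 7 normal-order steps reach the normal form.


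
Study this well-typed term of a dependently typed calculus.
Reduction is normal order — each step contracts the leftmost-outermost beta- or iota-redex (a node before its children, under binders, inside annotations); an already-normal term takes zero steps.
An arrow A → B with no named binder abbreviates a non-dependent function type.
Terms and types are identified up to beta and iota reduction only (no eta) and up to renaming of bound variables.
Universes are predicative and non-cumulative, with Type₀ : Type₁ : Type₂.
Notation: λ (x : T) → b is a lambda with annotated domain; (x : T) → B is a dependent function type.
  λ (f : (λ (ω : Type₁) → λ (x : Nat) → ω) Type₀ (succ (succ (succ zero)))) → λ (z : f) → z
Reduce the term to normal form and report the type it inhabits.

normal form:
  λ (f : Type₀) → λ (ω : f) → ω
inferred type:
  (f : Type₀) → f → f


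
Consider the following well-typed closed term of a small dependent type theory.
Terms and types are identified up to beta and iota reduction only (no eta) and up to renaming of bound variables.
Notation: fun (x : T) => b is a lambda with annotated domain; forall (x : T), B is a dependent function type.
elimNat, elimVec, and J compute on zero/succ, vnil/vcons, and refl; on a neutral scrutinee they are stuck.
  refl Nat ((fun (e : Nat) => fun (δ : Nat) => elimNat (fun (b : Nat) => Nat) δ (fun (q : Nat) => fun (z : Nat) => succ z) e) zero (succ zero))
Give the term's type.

the term's type:
  Eq Nat (succ zero) (succ zero)
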